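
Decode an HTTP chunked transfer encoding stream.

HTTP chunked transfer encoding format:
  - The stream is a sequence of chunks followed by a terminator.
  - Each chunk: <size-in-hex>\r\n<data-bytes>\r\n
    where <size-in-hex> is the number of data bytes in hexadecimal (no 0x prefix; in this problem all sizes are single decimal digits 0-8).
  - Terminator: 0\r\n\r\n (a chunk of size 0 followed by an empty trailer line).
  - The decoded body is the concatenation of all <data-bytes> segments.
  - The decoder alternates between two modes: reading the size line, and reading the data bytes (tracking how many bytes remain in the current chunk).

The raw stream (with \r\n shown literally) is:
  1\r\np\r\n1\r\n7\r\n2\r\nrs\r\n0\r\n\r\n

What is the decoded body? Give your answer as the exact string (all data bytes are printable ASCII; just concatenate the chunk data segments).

Chunk 1: stream[0..1]='1' size=0x1=1, data at stream[3..4]='p' -> body[0..1], body so far='p'
Chunk 2: stream[6..7]='1' size=0x1=1, data at stream[9..10]='7' -> body[1..2], body so far='p7'
Chunk 3: stream[12..13]='2' size=0x2=2, data at stream[15..17]='rs' -> body[2..4], body so far='p7rs'
Chunk 4: stream[19..20]='0' size=0 (terminator). Final body='p7rs' (4 bytes)

Answer: p7rs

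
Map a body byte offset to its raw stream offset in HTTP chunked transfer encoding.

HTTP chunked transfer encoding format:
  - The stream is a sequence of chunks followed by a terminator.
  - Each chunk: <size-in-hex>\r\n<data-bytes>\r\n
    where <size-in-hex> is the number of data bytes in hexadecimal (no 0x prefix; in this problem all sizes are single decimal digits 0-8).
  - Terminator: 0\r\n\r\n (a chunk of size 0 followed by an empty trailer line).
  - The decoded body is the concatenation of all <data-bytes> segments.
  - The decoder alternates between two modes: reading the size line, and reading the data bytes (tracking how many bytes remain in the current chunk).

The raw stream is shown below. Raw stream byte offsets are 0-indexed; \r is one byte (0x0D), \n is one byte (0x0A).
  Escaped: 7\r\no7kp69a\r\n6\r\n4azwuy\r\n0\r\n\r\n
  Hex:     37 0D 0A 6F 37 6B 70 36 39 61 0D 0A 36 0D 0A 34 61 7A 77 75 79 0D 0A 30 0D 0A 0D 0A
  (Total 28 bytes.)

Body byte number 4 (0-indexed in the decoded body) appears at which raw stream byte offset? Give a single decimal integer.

Answer: 7

Derivation:
Chunk 1: stream[0..1]='7' size=0x7=7, data at stream[3..10]='o7kp69a' -> body[0..7], body so far='o7kp69a'
Chunk 2: stream[12..13]='6' size=0x6=6, data at stream[15..21]='4azwuy' -> body[7..13], body so far='o7kp69a4azwuy'
Chunk 3: stream[23..24]='0' size=0 (terminator). Final body='o7kp69a4azwuy' (13 bytes)
Body byte 4 at stream offset 7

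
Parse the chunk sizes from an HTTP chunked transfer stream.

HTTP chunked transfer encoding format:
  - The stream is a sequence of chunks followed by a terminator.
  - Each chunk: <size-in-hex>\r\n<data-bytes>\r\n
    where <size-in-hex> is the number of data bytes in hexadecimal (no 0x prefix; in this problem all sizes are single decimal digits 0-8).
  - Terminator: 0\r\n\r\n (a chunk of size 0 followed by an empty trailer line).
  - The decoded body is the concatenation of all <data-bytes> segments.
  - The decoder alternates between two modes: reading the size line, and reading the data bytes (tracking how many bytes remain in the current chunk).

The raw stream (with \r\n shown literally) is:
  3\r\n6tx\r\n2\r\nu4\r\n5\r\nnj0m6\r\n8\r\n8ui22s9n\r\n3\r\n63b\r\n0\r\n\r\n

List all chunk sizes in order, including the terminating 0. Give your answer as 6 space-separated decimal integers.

Chunk 1: stream[0..1]='3' size=0x3=3, data at stream[3..6]='6tx' -> body[0..3], body so far='6tx'
Chunk 2: stream[8..9]='2' size=0x2=2, data at stream[11..13]='u4' -> body[3..5], body so far='6txu4'
Chunk 3: stream[15..16]='5' size=0x5=5, data at stream[18..23]='nj0m6' -> body[5..10], body so far='6txu4nj0m6'
Chunk 4: stream[25..26]='8' size=0x8=8, data at stream[28..36]='8ui22s9n' -> body[10..18], body so far='6txu4nj0m68ui22s9n'
Chunk 5: stream[38..39]='3' size=0x3=3, data at stream[41..44]='63b' -> body[18..21], body so far='6txu4nj0m68ui22s9n63b'
Chunk 6: stream[46..47]='0' size=0 (terminator). Final body='6txu4nj0m68ui22s9n63b' (21 bytes)

Answer: 3 2 5 8 3 0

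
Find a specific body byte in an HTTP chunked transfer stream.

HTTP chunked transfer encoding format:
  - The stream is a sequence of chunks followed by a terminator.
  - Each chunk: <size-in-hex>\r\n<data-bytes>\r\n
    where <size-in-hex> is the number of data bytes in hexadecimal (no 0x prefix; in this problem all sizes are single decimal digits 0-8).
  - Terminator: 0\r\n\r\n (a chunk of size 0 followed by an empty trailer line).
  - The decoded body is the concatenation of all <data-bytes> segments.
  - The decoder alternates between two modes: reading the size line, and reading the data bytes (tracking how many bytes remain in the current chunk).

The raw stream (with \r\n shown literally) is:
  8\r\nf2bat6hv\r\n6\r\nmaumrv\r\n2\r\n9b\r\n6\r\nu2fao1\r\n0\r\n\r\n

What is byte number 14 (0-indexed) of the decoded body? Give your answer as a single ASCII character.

Chunk 1: stream[0..1]='8' size=0x8=8, data at stream[3..11]='f2bat6hv' -> body[0..8], body so far='f2bat6hv'
Chunk 2: stream[13..14]='6' size=0x6=6, data at stream[16..22]='maumrv' -> body[8..14], body so far='f2bat6hvmaumrv'
Chunk 3: stream[24..25]='2' size=0x2=2, data at stream[27..29]='9b' -> body[14..16], body so far='f2bat6hvmaumrv9b'
Chunk 4: stream[31..32]='6' size=0x6=6, data at stream[34..40]='u2fao1' -> body[16..22], body so far='f2bat6hvmaumrv9bu2fao1'
Chunk 5: stream[42..43]='0' size=0 (terminator). Final body='f2bat6hvmaumrv9bu2fao1' (22 bytes)
Body byte 14 = '9'

Answer: 9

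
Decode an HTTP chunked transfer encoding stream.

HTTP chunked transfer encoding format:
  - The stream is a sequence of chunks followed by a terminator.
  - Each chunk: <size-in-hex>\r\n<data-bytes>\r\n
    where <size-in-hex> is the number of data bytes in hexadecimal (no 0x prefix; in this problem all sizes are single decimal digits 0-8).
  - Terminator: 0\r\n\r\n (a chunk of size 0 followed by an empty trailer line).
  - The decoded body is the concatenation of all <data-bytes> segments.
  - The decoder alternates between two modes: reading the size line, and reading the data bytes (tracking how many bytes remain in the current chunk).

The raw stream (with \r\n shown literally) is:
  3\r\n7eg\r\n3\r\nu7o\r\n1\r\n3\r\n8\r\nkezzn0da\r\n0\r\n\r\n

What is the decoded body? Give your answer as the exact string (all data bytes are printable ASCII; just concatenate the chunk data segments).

Chunk 1: stream[0..1]='3' size=0x3=3, data at stream[3..6]='7eg' -> body[0..3], body so far='7eg'
Chunk 2: stream[8..9]='3' size=0x3=3, data at stream[11..14]='u7o' -> body[3..6], body so far='7egu7o'
Chunk 3: stream[16..17]='1' size=0x1=1, data at stream[19..20]='3' -> body[6..7], body so far='7egu7o3'
Chunk 4: stream[22..23]='8' size=0x8=8, data at stream[25..33]='kezzn0da' -> body[7..15], body so far='7egu7o3kezzn0da'
Chunk 5: stream[35..36]='0' size=0 (terminator). Final body='7egu7o3kezzn0da' (15 bytes)

Answer: 7egu7o3kezzn0da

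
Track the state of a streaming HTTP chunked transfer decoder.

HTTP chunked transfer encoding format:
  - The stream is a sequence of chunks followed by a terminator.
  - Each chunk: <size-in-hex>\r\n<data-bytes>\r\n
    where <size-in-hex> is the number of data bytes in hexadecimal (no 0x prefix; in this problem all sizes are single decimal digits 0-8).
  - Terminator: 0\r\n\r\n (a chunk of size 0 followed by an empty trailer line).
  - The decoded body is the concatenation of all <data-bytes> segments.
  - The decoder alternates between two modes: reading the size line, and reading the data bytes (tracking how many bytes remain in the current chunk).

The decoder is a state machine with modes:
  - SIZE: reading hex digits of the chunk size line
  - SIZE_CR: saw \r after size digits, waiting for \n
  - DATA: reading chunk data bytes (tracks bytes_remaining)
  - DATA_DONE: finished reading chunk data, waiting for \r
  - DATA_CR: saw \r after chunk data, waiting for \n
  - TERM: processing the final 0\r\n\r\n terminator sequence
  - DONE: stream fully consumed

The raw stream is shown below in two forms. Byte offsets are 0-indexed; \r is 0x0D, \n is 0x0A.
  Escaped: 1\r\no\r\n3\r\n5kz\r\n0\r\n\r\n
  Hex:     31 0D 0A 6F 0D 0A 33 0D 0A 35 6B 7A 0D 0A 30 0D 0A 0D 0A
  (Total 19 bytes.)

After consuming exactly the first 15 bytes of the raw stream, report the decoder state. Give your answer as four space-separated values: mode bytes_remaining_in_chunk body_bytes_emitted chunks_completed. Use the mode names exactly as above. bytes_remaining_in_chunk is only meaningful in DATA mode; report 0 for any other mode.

Answer: SIZE 0 4 2

Derivation:
Byte 0 = '1': mode=SIZE remaining=0 emitted=0 chunks_done=0
Byte 1 = 0x0D: mode=SIZE_CR remaining=0 emitted=0 chunks_done=0
Byte 2 = 0x0A: mode=DATA remaining=1 emitted=0 chunks_done=0
Byte 3 = 'o': mode=DATA_DONE remaining=0 emitted=1 chunks_done=0
Byte 4 = 0x0D: mode=DATA_CR remaining=0 emitted=1 chunks_done=0
Byte 5 = 0x0A: mode=SIZE remaining=0 emitted=1 chunks_done=1
Byte 6 = '3': mode=SIZE remaining=0 emitted=1 chunks_done=1
Byte 7 = 0x0D: mode=SIZE_CR remaining=0 emitted=1 chunks_done=1
Byte 8 = 0x0A: mode=DATA remaining=3 emitted=1 chunks_done=1
Byte 9 = '5': mode=DATA remaining=2 emitted=2 chunks_done=1
Byte 10 = 'k': mode=DATA remaining=1 emitted=3 chunks_done=1
Byte 11 = 'z': mode=DATA_DONE remaining=0 emitted=4 chunks_done=1
Byte 12 = 0x0D: mode=DATA_CR remaining=0 emitted=4 chunks_done=1
Byte 13 = 0x0A: mode=SIZE remaining=0 emitted=4 chunks_done=2
Byte 14 = '0': mode=SIZE remaining=0 emitted=4 chunks_done=2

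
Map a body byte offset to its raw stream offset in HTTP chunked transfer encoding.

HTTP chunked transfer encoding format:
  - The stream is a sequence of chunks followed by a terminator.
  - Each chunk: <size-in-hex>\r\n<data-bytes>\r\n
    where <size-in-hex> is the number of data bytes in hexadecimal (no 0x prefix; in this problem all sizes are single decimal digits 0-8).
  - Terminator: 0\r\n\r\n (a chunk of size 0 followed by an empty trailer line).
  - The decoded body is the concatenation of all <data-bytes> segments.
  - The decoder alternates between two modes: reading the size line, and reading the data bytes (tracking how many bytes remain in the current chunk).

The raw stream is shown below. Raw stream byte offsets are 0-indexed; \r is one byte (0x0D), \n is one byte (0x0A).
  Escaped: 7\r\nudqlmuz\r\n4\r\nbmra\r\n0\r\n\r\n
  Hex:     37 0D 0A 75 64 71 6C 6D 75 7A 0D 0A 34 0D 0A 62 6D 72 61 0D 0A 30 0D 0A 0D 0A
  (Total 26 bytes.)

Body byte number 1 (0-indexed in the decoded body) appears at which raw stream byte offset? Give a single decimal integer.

Chunk 1: stream[0..1]='7' size=0x7=7, data at stream[3..10]='udqlmuz' -> body[0..7], body so far='udqlmuz'
Chunk 2: stream[12..13]='4' size=0x4=4, data at stream[15..19]='bmra' -> body[7..11], body so far='udqlmuzbmra'
Chunk 3: stream[21..22]='0' size=0 (terminator). Final body='udqlmuzbmra' (11 bytes)
Body byte 1 at stream offset 4

Answer: 4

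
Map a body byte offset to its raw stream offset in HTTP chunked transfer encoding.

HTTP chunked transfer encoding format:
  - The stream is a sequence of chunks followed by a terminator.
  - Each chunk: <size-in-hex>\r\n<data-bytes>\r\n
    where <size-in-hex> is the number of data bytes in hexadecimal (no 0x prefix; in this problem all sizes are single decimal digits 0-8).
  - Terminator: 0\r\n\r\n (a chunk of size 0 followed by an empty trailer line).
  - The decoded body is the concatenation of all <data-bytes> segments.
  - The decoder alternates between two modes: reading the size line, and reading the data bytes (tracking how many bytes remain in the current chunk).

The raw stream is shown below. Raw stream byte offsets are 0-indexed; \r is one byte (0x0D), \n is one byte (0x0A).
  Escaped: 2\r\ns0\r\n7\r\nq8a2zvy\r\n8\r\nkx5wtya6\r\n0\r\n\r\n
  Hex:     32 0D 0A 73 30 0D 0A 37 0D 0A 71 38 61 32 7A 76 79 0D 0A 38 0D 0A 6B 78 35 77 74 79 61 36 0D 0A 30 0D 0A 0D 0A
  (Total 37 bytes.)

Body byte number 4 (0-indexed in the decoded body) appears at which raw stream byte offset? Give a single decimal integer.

Chunk 1: stream[0..1]='2' size=0x2=2, data at stream[3..5]='s0' -> body[0..2], body so far='s0'
Chunk 2: stream[7..8]='7' size=0x7=7, data at stream[10..17]='q8a2zvy' -> body[2..9], body so far='s0q8a2zvy'
Chunk 3: stream[19..20]='8' size=0x8=8, data at stream[22..30]='kx5wtya6' -> body[9..17], body so far='s0q8a2zvykx5wtya6'
Chunk 4: stream[32..33]='0' size=0 (terminator). Final body='s0q8a2zvykx5wtya6' (17 bytes)
Body byte 4 at stream offset 12

Answer: 12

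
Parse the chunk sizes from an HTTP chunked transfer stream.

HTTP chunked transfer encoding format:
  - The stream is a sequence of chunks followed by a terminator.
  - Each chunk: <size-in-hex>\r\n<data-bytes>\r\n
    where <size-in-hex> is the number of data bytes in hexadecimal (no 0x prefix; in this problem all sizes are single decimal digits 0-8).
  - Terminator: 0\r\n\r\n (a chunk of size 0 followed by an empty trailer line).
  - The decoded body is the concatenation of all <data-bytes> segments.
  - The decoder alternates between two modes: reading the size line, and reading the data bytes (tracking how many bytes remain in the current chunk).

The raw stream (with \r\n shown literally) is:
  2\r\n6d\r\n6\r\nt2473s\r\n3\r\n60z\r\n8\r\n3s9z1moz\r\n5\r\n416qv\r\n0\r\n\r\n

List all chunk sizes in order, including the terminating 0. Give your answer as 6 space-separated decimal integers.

Answer: 2 6 3 8 5 0

Derivation:
Chunk 1: stream[0..1]='2' size=0x2=2, data at stream[3..5]='6d' -> body[0..2], body so far='6d'
Chunk 2: stream[7..8]='6' size=0x6=6, data at stream[10..16]='t2473s' -> body[2..8], body so far='6dt2473s'
Chunk 3: stream[18..19]='3' size=0x3=3, data at stream[21..24]='60z' -> body[8..11], body so far='6dt2473s60z'
Chunk 4: stream[26..27]='8' size=0x8=8, data at stream[29..37]='3s9z1moz' -> body[11..19], body so far='6dt2473s60z3s9z1moz'
Chunk 5: stream[39..40]='5' size=0x5=5, data at stream[42..47]='416qv' -> body[19..24], body so far='6dt2473s60z3s9z1moz416qv'
Chunk 6: stream[49..50]='0' size=0 (terminator). Final body='6dt2473s60z3s9z1moz416qv' (24 bytes)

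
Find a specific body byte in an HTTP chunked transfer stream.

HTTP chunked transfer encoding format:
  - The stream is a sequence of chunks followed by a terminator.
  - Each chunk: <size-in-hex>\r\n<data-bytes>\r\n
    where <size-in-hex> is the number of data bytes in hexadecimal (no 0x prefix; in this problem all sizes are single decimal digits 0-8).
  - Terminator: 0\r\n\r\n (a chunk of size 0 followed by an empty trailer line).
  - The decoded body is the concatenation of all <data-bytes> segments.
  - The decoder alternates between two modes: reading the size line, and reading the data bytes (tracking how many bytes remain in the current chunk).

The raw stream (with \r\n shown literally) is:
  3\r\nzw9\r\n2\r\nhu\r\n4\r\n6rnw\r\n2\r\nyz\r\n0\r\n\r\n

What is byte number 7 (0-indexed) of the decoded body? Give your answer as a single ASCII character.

Chunk 1: stream[0..1]='3' size=0x3=3, data at stream[3..6]='zw9' -> body[0..3], body so far='zw9'
Chunk 2: stream[8..9]='2' size=0x2=2, data at stream[11..13]='hu' -> body[3..5], body so far='zw9hu'
Chunk 3: stream[15..16]='4' size=0x4=4, data at stream[18..22]='6rnw' -> body[5..9], body so far='zw9hu6rnw'
Chunk 4: stream[24..25]='2' size=0x2=2, data at stream[27..29]='yz' -> body[9..11], body so far='zw9hu6rnwyz'
Chunk 5: stream[31..32]='0' size=0 (terminator). Final body='zw9hu6rnwyz' (11 bytes)
Body byte 7 = 'n'

Answer: n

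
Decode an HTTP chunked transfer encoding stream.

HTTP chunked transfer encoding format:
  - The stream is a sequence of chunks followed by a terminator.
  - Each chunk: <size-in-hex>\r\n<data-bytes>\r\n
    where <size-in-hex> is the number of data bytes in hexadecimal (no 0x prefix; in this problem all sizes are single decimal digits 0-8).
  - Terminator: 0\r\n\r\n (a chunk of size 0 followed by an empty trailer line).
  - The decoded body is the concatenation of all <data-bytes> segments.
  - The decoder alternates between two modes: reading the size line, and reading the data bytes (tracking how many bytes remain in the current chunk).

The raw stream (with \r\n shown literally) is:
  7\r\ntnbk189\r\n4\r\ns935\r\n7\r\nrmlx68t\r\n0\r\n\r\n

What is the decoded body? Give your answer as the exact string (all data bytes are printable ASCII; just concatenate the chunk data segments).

Chunk 1: stream[0..1]='7' size=0x7=7, data at stream[3..10]='tnbk189' -> body[0..7], body so far='tnbk189'
Chunk 2: stream[12..13]='4' size=0x4=4, data at stream[15..19]='s935' -> body[7..11], body so far='tnbk189s935'
Chunk 3: stream[21..22]='7' size=0x7=7, data at stream[24..31]='rmlx68t' -> body[11..18], body so far='tnbk189s935rmlx68t'
Chunk 4: stream[33..34]='0' size=0 (terminator). Final body='tnbk189s935rmlx68t' (18 bytes)

Answer: tnbk189s935rmlx68t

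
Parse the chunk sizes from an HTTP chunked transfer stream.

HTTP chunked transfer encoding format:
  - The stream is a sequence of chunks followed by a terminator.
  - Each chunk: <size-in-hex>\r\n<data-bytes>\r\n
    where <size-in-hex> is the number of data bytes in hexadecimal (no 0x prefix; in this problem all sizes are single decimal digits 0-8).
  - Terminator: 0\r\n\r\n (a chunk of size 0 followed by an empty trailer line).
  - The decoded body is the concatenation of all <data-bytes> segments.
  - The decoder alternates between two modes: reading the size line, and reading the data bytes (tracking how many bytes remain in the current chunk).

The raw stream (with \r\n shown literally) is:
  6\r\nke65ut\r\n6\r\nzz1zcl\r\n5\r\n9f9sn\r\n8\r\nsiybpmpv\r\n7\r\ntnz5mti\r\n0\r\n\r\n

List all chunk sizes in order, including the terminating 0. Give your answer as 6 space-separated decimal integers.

Chunk 1: stream[0..1]='6' size=0x6=6, data at stream[3..9]='ke65ut' -> body[0..6], body so far='ke65ut'
Chunk 2: stream[11..12]='6' size=0x6=6, data at stream[14..20]='zz1zcl' -> body[6..12], body so far='ke65utzz1zcl'
Chunk 3: stream[22..23]='5' size=0x5=5, data at stream[25..30]='9f9sn' -> body[12..17], body so far='ke65utzz1zcl9f9sn'
Chunk 4: stream[32..33]='8' size=0x8=8, data at stream[35..43]='siybpmpv' -> body[17..25], body so far='ke65utzz1zcl9f9snsiybpmpv'
Chunk 5: stream[45..46]='7' size=0x7=7, data at stream[48..55]='tnz5mti' -> body[25..32], body so far='ke65utzz1zcl9f9snsiybpmpvtnz5mti'
Chunk 6: stream[57..58]='0' size=0 (terminator). Final body='ke65utzz1zcl9f9snsiybpmpvtnz5mti' (32 bytes)

Answer: 6 6 5 8 7 0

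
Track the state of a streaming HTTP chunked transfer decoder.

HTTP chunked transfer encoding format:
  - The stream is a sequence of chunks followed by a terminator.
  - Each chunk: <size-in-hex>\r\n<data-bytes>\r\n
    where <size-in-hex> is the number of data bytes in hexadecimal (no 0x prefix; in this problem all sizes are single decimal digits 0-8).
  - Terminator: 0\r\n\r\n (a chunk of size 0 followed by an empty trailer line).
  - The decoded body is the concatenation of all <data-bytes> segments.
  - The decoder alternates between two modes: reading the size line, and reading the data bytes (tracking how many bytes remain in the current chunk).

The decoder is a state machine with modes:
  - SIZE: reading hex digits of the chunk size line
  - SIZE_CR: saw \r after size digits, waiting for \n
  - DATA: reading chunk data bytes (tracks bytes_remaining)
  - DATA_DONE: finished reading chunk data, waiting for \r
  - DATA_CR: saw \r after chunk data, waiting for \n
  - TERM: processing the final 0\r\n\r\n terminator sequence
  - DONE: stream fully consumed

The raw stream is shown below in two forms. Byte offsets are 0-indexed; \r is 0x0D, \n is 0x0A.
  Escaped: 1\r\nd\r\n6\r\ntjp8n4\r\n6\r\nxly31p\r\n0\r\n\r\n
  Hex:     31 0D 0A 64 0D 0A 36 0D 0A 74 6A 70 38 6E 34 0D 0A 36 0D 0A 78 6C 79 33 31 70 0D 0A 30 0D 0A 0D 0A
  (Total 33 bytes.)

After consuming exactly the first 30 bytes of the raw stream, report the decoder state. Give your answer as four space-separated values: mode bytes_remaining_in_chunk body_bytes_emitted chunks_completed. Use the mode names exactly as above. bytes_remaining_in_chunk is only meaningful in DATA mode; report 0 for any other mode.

Answer: SIZE_CR 0 13 3

Derivation:
Byte 0 = '1': mode=SIZE remaining=0 emitted=0 chunks_done=0
Byte 1 = 0x0D: mode=SIZE_CR remaining=0 emitted=0 chunks_done=0
Byte 2 = 0x0A: mode=DATA remaining=1 emitted=0 chunks_done=0
Byte 3 = 'd': mode=DATA_DONE remaining=0 emitted=1 chunks_done=0
Byte 4 = 0x0D: mode=DATA_CR remaining=0 emitted=1 chunks_done=0
Byte 5 = 0x0A: mode=SIZE remaining=0 emitted=1 chunks_done=1
Byte 6 = '6': mode=SIZE remaining=0 emitted=1 chunks_done=1
Byte 7 = 0x0D: mode=SIZE_CR remaining=0 emitted=1 chunks_done=1
Byte 8 = 0x0A: mode=DATA remaining=6 emitted=1 chunks_done=1
Byte 9 = 't': mode=DATA remaining=5 emitted=2 chunks_done=1
Byte 10 = 'j': mode=DATA remaining=4 emitted=3 chunks_done=1
Byte 11 = 'p': mode=DATA remaining=3 emitted=4 chunks_done=1
Byte 12 = '8': mode=DATA remaining=2 emitted=5 chunks_done=1
Byte 13 = 'n': mode=DATA remaining=1 emitted=6 chunks_done=1
Byte 14 = '4': mode=DATA_DONE remaining=0 emitted=7 chunks_done=1
Byte 15 = 0x0D: mode=DATA_CR remaining=0 emitted=7 chunks_done=1
Byte 16 = 0x0A: mode=SIZE remaining=0 emitted=7 chunks_done=2
Byte 17 = '6': mode=SIZE remaining=0 emitted=7 chunks_done=2
Byte 18 = 0x0D: mode=SIZE_CR remaining=0 emitted=7 chunks_done=2
Byte 19 = 0x0A: mode=DATA remaining=6 emitted=7 chunks_done=2
Byte 20 = 'x': mode=DATA remaining=5 emitted=8 chunks_done=2
Byte 21 = 'l': mode=DATA remaining=4 emitted=9 chunks_done=2
Byte 22 = 'y': mode=DATA remaining=3 emitted=10 chunks_done=2
Byte 23 = '3': mode=DATA remaining=2 emitted=11 chunks_done=2
Byte 24 = '1': mode=DATA remaining=1 emitted=12 chunks_done=2
Byte 25 = 'p': mode=DATA_DONE remaining=0 emitted=13 chunks_done=2
Byte 26 = 0x0D: mode=DATA_CR remaining=0 emitted=13 chunks_done=2
Byte 27 = 0x0A: mode=SIZE remaining=0 emitted=13 chunks_done=3
Byte 28 = '0': mode=SIZE remaining=0 emitted=13 chunks_done=3
Byte 29 = 0x0D: mode=SIZE_CR remaining=0 emitted=13 chunks_done=3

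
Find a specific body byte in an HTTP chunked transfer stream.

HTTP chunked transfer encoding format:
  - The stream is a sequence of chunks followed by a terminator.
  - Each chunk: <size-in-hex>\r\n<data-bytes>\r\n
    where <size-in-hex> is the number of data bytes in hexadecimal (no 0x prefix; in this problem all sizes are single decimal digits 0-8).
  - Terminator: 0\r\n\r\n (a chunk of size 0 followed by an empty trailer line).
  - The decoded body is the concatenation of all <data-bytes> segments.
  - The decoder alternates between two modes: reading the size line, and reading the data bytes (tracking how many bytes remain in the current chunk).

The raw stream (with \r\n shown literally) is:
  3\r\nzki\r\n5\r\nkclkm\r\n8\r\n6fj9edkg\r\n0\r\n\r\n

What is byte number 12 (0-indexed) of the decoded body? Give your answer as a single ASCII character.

Answer: e

Derivation:
Chunk 1: stream[0..1]='3' size=0x3=3, data at stream[3..6]='zki' -> body[0..3], body so far='zki'
Chunk 2: stream[8..9]='5' size=0x5=5, data at stream[11..16]='kclkm' -> body[3..8], body so far='zkikclkm'
Chunk 3: stream[18..19]='8' size=0x8=8, data at stream[21..29]='6fj9edkg' -> body[8..16], body so far='zkikclkm6fj9edkg'
Chunk 4: stream[31..32]='0' size=0 (terminator). Final body='zkikclkm6fj9edkg' (16 bytes)
Body byte 12 = 'e'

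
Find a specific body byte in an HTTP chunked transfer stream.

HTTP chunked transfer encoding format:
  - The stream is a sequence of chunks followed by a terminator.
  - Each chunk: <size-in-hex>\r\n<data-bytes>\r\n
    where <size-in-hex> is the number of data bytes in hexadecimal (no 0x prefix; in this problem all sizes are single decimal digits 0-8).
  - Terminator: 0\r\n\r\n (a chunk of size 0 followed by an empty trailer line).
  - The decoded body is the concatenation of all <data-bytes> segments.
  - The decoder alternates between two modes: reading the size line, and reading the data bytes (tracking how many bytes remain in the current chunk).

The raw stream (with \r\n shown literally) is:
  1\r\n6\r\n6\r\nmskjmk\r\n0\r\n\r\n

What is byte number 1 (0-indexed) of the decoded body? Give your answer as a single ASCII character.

Chunk 1: stream[0..1]='1' size=0x1=1, data at stream[3..4]='6' -> body[0..1], body so far='6'
Chunk 2: stream[6..7]='6' size=0x6=6, data at stream[9..15]='mskjmk' -> body[1..7], body so far='6mskjmk'
Chunk 3: stream[17..18]='0' size=0 (terminator). Final body='6mskjmk' (7 bytes)
Body byte 1 = 'm'

Answer: m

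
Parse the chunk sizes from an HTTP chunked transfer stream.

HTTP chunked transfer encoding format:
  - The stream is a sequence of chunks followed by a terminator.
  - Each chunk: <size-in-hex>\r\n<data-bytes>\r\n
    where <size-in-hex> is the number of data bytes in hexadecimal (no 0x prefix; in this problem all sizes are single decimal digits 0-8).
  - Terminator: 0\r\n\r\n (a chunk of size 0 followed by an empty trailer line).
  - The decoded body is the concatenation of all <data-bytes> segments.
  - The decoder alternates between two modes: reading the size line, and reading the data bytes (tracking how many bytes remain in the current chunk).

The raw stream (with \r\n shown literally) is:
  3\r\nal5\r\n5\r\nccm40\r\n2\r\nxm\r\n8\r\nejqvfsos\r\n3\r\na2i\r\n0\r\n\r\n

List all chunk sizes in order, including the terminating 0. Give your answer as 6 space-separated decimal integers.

Chunk 1: stream[0..1]='3' size=0x3=3, data at stream[3..6]='al5' -> body[0..3], body so far='al5'
Chunk 2: stream[8..9]='5' size=0x5=5, data at stream[11..16]='ccm40' -> body[3..8], body so far='al5ccm40'
Chunk 3: stream[18..19]='2' size=0x2=2, data at stream[21..23]='xm' -> body[8..10], body so far='al5ccm40xm'
Chunk 4: stream[25..26]='8' size=0x8=8, data at stream[28..36]='ejqvfsos' -> body[10..18], body so far='al5ccm40xmejqvfsos'
Chunk 5: stream[38..39]='3' size=0x3=3, data at stream[41..44]='a2i' -> body[18..21], body so far='al5ccm40xmejqvfsosa2i'
Chunk 6: stream[46..47]='0' size=0 (terminator). Final body='al5ccm40xmejqvfsosa2i' (21 bytes)

Answer: 3 5 2 8 3 0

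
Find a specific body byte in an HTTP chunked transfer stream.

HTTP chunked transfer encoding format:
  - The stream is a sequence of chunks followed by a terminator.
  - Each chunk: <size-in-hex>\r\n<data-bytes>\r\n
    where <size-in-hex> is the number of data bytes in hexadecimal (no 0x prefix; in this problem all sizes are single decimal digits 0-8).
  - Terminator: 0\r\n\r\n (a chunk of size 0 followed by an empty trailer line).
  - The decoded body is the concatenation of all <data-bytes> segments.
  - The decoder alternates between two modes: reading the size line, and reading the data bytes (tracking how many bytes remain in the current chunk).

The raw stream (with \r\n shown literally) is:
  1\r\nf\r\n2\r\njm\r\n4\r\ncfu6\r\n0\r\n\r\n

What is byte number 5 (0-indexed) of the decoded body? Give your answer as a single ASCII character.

Answer: u

Derivation:
Chunk 1: stream[0..1]='1' size=0x1=1, data at stream[3..4]='f' -> body[0..1], body so far='f'
Chunk 2: stream[6..7]='2' size=0x2=2, data at stream[9..11]='jm' -> body[1..3], body so far='fjm'
Chunk 3: stream[13..14]='4' size=0x4=4, data at stream[16..20]='cfu6' -> body[3..7], body so far='fjmcfu6'
Chunk 4: stream[22..23]='0' size=0 (terminator). Final body='fjmcfu6' (7 bytes)
Body byte 5 = 'u'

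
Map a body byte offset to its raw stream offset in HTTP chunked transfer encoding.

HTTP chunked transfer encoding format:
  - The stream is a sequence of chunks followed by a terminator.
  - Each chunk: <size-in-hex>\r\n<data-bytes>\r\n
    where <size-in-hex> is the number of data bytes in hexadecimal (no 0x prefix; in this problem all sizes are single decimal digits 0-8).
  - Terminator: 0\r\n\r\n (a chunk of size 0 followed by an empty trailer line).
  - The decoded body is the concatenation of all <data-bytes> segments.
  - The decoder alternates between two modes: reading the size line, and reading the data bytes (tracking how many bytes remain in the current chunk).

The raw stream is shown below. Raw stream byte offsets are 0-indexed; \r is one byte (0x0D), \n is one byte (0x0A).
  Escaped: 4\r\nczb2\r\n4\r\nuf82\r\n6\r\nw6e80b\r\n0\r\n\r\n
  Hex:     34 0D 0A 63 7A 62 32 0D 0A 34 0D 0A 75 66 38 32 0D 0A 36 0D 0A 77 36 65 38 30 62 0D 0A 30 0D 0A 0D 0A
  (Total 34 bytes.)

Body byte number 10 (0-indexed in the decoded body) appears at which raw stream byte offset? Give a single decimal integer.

Chunk 1: stream[0..1]='4' size=0x4=4, data at stream[3..7]='czb2' -> body[0..4], body so far='czb2'
Chunk 2: stream[9..10]='4' size=0x4=4, data at stream[12..16]='uf82' -> body[4..8], body so far='czb2uf82'
Chunk 3: stream[18..19]='6' size=0x6=6, data at stream[21..27]='w6e80b' -> body[8..14], body so far='czb2uf82w6e80b'
Chunk 4: stream[29..30]='0' size=0 (terminator). Final body='czb2uf82w6e80b' (14 bytes)
Body byte 10 at stream offset 23

Answer: 23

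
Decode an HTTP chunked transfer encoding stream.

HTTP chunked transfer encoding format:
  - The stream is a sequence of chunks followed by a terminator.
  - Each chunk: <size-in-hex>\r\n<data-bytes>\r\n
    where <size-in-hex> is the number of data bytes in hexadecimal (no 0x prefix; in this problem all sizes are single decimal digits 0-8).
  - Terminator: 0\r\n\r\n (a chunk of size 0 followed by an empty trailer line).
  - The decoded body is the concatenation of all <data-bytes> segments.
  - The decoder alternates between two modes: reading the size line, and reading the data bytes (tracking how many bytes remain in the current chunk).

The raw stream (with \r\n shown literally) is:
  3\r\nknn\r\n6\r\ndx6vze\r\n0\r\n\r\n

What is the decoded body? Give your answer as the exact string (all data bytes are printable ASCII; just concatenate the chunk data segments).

Answer: knndx6vze

Derivation:
Chunk 1: stream[0..1]='3' size=0x3=3, data at stream[3..6]='knn' -> body[0..3], body so far='knn'
Chunk 2: stream[8..9]='6' size=0x6=6, data at stream[11..17]='dx6vze' -> body[3..9], body so far='knndx6vze'
Chunk 3: stream[19..20]='0' size=0 (terminator). Final body='knndx6vze' (9 bytes)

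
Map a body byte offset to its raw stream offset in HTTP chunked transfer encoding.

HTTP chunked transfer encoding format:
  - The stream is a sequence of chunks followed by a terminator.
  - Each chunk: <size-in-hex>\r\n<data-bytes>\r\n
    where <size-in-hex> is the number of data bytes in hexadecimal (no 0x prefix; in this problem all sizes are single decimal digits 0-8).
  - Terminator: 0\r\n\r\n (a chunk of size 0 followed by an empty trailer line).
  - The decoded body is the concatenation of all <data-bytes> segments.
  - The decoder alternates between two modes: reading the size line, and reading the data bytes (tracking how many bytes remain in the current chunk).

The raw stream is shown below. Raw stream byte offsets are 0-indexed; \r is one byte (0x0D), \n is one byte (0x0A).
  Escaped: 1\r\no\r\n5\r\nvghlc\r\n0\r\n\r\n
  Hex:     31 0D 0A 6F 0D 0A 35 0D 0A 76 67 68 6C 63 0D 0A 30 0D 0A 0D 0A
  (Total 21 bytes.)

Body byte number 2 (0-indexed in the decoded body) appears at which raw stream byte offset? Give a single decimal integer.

Chunk 1: stream[0..1]='1' size=0x1=1, data at stream[3..4]='o' -> body[0..1], body so far='o'
Chunk 2: stream[6..7]='5' size=0x5=5, data at stream[9..14]='vghlc' -> body[1..6], body so far='ovghlc'
Chunk 3: stream[16..17]='0' size=0 (terminator). Final body='ovghlc' (6 bytes)
Body byte 2 at stream offset 10

Answer: 10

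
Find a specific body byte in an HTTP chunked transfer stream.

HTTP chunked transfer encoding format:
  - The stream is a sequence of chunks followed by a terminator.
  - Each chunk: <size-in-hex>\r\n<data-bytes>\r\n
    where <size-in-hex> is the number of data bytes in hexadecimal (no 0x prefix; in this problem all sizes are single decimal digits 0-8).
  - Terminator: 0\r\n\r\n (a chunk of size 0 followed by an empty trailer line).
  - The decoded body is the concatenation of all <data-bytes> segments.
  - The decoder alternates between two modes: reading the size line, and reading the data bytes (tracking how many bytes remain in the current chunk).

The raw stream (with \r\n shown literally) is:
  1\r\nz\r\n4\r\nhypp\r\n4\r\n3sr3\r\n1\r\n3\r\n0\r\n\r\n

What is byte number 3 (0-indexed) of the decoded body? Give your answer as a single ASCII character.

Chunk 1: stream[0..1]='1' size=0x1=1, data at stream[3..4]='z' -> body[0..1], body so far='z'
Chunk 2: stream[6..7]='4' size=0x4=4, data at stream[9..13]='hypp' -> body[1..5], body so far='zhypp'
Chunk 3: stream[15..16]='4' size=0x4=4, data at stream[18..22]='3sr3' -> body[5..9], body so far='zhypp3sr3'
Chunk 4: stream[24..25]='1' size=0x1=1, data at stream[27..28]='3' -> body[9..10], body so far='zhypp3sr33'
Chunk 5: stream[30..31]='0' size=0 (terminator). Final body='zhypp3sr33' (10 bytes)
Body byte 3 = 'p'

Answer: p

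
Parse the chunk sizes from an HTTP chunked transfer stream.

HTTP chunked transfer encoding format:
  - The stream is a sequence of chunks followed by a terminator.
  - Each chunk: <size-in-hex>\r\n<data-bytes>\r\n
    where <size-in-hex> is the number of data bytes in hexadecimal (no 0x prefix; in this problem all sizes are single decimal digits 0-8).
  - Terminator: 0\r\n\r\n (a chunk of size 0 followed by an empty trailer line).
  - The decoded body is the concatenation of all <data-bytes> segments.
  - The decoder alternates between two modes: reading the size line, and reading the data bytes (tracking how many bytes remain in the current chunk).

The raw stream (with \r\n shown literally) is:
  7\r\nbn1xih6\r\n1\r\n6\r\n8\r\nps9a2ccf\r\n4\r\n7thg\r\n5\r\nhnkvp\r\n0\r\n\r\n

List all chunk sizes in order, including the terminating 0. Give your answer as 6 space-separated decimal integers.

Answer: 7 1 8 4 5 0

Derivation:
Chunk 1: stream[0..1]='7' size=0x7=7, data at stream[3..10]='bn1xih6' -> body[0..7], body so far='bn1xih6'
Chunk 2: stream[12..13]='1' size=0x1=1, data at stream[15..16]='6' -> body[7..8], body so far='bn1xih66'
Chunk 3: stream[18..19]='8' size=0x8=8, data at stream[21..29]='ps9a2ccf' -> body[8..16], body so far='bn1xih66ps9a2ccf'
Chunk 4: stream[31..32]='4' size=0x4=4, data at stream[34..38]='7thg' -> body[16..20], body so far='bn1xih66ps9a2ccf7thg'
Chunk 5: stream[40..41]='5' size=0x5=5, data at stream[43..48]='hnkvp' -> body[20..25], body so far='bn1xih66ps9a2ccf7thghnkvp'
Chunk 6: stream[50..51]='0' size=0 (terminator). Final body='bn1xih66ps9a2ccf7thghnkvp' (25 bytes)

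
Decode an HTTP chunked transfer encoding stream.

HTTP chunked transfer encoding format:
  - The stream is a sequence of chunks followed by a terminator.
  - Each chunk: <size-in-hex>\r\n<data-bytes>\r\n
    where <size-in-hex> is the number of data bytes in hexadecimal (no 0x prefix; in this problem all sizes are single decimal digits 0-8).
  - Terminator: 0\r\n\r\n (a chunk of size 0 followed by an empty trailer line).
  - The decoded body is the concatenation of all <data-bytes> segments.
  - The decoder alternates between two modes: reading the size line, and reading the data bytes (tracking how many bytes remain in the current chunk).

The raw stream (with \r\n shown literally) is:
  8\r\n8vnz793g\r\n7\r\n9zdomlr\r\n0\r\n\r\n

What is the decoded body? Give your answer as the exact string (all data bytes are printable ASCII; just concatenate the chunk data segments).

Chunk 1: stream[0..1]='8' size=0x8=8, data at stream[3..11]='8vnz793g' -> body[0..8], body so far='8vnz793g'
Chunk 2: stream[13..14]='7' size=0x7=7, data at stream[16..23]='9zdomlr' -> body[8..15], body so far='8vnz793g9zdomlr'
Chunk 3: stream[25..26]='0' size=0 (terminator). Final body='8vnz793g9zdomlr' (15 bytes)

Answer: 8vnz793g9zdomlr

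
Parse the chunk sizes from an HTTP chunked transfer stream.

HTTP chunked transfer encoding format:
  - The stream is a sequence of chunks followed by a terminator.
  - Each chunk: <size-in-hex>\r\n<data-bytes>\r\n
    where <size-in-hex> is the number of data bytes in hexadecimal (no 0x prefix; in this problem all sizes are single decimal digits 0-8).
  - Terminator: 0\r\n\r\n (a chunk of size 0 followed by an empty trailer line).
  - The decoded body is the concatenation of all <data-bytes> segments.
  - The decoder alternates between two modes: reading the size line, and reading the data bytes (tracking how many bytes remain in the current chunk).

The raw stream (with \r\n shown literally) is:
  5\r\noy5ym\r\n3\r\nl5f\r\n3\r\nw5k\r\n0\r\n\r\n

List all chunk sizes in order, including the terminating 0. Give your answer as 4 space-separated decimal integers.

Answer: 5 3 3 0

Derivation:
Chunk 1: stream[0..1]='5' size=0x5=5, data at stream[3..8]='oy5ym' -> body[0..5], body so far='oy5ym'
Chunk 2: stream[10..11]='3' size=0x3=3, data at stream[13..16]='l5f' -> body[5..8], body so far='oy5yml5f'
Chunk 3: stream[18..19]='3' size=0x3=3, data at stream[21..24]='w5k' -> body[8..11], body so far='oy5yml5fw5k'
Chunk 4: stream[26..27]='0' size=0 (terminator). Final body='oy5yml5fw5k' (11 bytes)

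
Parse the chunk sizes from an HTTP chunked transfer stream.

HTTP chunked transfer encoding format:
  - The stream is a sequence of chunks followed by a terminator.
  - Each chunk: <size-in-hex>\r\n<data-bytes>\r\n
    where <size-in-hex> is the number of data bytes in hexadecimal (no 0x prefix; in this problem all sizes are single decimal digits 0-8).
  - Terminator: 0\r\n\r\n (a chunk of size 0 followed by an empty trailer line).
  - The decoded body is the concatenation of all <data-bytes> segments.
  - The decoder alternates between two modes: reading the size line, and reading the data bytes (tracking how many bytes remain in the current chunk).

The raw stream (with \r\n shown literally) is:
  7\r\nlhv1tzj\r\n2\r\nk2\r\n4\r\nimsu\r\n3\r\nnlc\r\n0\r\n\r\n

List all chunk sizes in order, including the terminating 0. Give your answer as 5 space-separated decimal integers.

Chunk 1: stream[0..1]='7' size=0x7=7, data at stream[3..10]='lhv1tzj' -> body[0..7], body so far='lhv1tzj'
Chunk 2: stream[12..13]='2' size=0x2=2, data at stream[15..17]='k2' -> body[7..9], body so far='lhv1tzjk2'
Chunk 3: stream[19..20]='4' size=0x4=4, data at stream[22..26]='imsu' -> body[9..13], body so far='lhv1tzjk2imsu'
Chunk 4: stream[28..29]='3' size=0x3=3, data at stream[31..34]='nlc' -> body[13..16], body so far='lhv1tzjk2imsunlc'
Chunk 5: stream[36..37]='0' size=0 (terminator). Final body='lhv1tzjk2imsunlc' (16 bytes)

Answer: 7 2 4 3 0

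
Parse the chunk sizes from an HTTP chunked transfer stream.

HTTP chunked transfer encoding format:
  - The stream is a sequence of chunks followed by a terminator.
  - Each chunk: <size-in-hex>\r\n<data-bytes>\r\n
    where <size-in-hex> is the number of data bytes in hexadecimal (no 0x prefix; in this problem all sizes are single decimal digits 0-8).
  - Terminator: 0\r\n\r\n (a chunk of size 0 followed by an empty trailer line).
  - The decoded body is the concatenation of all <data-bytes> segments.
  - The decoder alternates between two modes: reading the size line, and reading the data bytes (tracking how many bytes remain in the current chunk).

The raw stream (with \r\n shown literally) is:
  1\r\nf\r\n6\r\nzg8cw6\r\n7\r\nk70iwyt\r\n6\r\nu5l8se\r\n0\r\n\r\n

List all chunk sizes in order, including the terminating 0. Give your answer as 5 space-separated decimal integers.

Answer: 1 6 7 6 0

Derivation:
Chunk 1: stream[0..1]='1' size=0x1=1, data at stream[3..4]='f' -> body[0..1], body so far='f'
Chunk 2: stream[6..7]='6' size=0x6=6, data at stream[9..15]='zg8cw6' -> body[1..7], body so far='fzg8cw6'
Chunk 3: stream[17..18]='7' size=0x7=7, data at stream[20..27]='k70iwyt' -> body[7..14], body so far='fzg8cw6k70iwyt'
Chunk 4: stream[29..30]='6' size=0x6=6, data at stream[32..38]='u5l8se' -> body[14..20], body so far='fzg8cw6k70iwytu5l8se'
Chunk 5: stream[40..41]='0' size=0 (terminator). Final body='fzg8cw6k70iwytu5l8se' (20 bytes)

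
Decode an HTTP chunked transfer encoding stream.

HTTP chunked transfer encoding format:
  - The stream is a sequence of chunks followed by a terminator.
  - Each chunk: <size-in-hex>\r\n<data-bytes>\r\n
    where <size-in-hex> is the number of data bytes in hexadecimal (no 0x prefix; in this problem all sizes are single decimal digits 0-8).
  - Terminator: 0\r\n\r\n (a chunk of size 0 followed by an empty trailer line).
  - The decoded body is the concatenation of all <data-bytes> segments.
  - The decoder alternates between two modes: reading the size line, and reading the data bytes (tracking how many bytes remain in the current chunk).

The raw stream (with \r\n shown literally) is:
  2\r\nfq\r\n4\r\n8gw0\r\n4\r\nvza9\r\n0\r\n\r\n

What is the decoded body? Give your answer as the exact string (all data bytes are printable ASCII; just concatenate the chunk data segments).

Chunk 1: stream[0..1]='2' size=0x2=2, data at stream[3..5]='fq' -> body[0..2], body so far='fq'
Chunk 2: stream[7..8]='4' size=0x4=4, data at stream[10..14]='8gw0' -> body[2..6], body so far='fq8gw0'
Chunk 3: stream[16..17]='4' size=0x4=4, data at stream[19..23]='vza9' -> body[6..10], body so far='fq8gw0vza9'
Chunk 4: stream[25..26]='0' size=0 (terminator). Final body='fq8gw0vza9' (10 bytes)

Answer: fq8gw0vza9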